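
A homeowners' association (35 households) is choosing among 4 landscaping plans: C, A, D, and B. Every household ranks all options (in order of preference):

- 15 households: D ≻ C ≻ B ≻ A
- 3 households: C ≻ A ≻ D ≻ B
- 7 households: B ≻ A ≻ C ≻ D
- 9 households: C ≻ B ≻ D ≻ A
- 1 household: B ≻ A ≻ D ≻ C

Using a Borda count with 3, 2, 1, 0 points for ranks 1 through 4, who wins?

C: 15·2 + 3·3 + 7·1 + 9·3 + 1·0 = 73
A: 15·0 + 3·2 + 7·2 + 9·0 + 1·2 = 22
D: 15·3 + 3·1 + 7·0 + 9·1 + 1·1 = 58
B: 15·1 + 3·0 + 7·3 + 9·2 + 1·3 = 57
C has the highest Borda score (73).

C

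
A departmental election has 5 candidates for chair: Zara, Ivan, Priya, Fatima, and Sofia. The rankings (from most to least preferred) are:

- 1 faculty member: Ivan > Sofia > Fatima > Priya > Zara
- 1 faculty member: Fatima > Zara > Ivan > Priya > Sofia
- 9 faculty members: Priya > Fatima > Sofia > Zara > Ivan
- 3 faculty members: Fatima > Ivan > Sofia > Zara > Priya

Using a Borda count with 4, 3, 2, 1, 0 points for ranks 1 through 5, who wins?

Zara: 1·0 + 1·3 + 9·1 + 3·1 = 15
Ivan: 1·4 + 1·2 + 9·0 + 3·3 = 15
Priya: 1·1 + 1·1 + 9·4 + 3·0 = 38
Fatima: 1·2 + 1·4 + 9·3 + 3·4 = 45
Sofia: 1·3 + 1·0 + 9·2 + 3·2 = 27
Fatima has the highest Borda score (45).

Fatima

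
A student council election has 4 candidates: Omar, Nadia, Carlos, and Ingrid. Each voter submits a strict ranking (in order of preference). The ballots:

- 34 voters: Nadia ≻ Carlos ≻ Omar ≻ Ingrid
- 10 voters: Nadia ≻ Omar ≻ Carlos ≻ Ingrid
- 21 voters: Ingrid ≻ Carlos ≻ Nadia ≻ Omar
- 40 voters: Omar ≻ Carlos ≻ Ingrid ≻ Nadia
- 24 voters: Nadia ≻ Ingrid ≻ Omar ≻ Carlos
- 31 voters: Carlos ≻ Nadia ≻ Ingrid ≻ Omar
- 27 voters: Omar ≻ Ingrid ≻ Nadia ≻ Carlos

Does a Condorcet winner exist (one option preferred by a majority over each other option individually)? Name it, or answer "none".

Nadia

Nadia vs Omar: 120–67 for Nadia.
Nadia vs Carlos: 95–92 for Nadia.
Nadia vs Ingrid: 99–88 for Nadia.
Nadia beats every other option head-to-head.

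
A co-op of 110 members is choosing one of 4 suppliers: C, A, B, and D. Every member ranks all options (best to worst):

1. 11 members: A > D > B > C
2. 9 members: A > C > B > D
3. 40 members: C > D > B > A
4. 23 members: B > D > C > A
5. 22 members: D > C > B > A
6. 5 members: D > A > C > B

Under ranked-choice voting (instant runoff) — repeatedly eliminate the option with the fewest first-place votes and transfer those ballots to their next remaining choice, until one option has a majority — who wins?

D

Round 1: C 40, A 20, B 23, D 27. Eliminate A.
Round 2: C 49, B 23, D 38. Eliminate B.
Round 3: C 49, D 61. D has a majority.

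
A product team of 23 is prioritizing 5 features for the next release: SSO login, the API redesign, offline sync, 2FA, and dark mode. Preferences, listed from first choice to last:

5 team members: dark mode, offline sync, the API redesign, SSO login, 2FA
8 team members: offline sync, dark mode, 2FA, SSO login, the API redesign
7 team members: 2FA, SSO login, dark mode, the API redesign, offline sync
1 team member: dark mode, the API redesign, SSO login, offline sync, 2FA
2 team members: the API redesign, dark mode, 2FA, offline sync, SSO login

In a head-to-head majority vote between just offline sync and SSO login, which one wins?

offline sync

Voters preferring offline sync to SSO login: 15; preferring SSO login to offline sync: 8.
offline sync wins the head-to-head.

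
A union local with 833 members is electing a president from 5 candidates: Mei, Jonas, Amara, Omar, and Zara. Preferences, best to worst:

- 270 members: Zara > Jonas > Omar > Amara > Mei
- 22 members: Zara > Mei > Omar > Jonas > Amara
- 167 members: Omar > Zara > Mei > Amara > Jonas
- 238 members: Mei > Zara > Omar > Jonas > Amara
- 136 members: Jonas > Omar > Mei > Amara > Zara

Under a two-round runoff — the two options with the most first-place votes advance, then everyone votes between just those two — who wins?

Zara

Round 1 first-place votes: Mei 238, Jonas 136, Amara 0, Omar 167, Zara 292.
Zara and Mei advance.
Runoff: Zara is preferred to Mei by 459 voters; Mei by 374.
Zara wins the runoff.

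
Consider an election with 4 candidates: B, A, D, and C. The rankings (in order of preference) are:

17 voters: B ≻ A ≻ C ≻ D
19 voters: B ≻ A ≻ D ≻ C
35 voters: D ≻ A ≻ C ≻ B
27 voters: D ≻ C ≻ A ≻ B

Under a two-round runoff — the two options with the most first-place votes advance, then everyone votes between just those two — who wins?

D

Round 1 first-place votes: B 36, A 0, D 62, C 0.
D and B advance.
Runoff: D is preferred to B by 62 voters; B by 36.
D wins the runoff.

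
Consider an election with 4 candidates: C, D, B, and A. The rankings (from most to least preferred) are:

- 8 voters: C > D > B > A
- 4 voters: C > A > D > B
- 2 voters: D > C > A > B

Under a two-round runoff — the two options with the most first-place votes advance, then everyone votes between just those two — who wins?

Round 1 first-place votes: C 12, D 2, B 0, A 0.
C and D advance.
Runoff: C is preferred to D by 12 voters; D by 2.
C wins the runoff.

C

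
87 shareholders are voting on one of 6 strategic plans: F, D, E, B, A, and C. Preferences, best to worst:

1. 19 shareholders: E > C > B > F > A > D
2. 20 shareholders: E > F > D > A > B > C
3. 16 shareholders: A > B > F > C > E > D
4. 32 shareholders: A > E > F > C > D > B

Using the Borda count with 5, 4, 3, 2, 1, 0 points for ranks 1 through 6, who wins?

E

F: 19·2 + 20·4 + 16·3 + 32·3 = 262
D: 19·0 + 20·3 + 16·0 + 32·1 = 92
E: 19·5 + 20·5 + 16·1 + 32·4 = 339
B: 19·3 + 20·1 + 16·4 + 32·0 = 141
A: 19·1 + 20·2 + 16·5 + 32·5 = 299
C: 19·4 + 20·0 + 16·2 + 32·2 = 172
E has the highest Borda score (339).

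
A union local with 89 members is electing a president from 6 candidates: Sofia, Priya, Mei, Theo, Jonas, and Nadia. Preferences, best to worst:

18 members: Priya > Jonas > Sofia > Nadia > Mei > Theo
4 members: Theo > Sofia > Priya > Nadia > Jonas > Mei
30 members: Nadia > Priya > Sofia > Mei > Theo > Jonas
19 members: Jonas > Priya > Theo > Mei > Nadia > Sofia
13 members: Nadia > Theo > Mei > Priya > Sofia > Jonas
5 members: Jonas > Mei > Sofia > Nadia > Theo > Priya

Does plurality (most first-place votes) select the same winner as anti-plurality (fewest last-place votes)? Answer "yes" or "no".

yes

Plurality — first-place votes: Sofia 0, Priya 18, Mei 0, Theo 4, Jonas 24, Nadia 43. Winner: Nadia.
Anti-plurality — last-place votes: Sofia 19, Priya 5, Mei 4, Theo 18, Jonas 43, Nadia 0. Winner: Nadia.
The two methods agree.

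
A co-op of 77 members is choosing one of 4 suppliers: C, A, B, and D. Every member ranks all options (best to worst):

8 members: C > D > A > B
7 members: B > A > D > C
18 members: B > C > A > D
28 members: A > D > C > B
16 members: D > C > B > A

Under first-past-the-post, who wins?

A

First-place votes: C 8, A 28, B 25, D 16.
A has the most first-place votes.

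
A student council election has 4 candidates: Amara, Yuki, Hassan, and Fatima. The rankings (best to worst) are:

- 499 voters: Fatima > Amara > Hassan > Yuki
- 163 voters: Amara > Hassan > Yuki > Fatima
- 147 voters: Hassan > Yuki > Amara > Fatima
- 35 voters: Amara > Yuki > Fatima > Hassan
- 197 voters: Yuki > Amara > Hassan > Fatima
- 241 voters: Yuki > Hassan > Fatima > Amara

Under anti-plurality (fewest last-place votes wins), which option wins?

Last-place votes: Amara 241, Yuki 499, Hassan 35, Fatima 507.
Hassan is ranked last by the fewest voters, so Hassan wins.

Hassan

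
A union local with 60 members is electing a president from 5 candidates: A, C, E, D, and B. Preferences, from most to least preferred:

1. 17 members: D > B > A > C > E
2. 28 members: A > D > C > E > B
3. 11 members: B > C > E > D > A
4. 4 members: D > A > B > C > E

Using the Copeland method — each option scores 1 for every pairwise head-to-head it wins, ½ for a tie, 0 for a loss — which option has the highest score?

A: beats C, E, and B; loses to D → score 3.
C: beats E; loses to A, D, and B → score 1.
E: loses to A, C, D, and B → score 0.
D: beats A, C, E, and B → score 4.
B: beats C and E; loses to A and D → score 2.
D has the best pairwise record.

D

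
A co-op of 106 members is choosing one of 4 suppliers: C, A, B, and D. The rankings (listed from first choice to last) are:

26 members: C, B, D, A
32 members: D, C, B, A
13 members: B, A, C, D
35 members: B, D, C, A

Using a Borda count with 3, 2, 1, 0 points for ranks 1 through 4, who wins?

C: 26·3 + 32·2 + 13·1 + 35·1 = 190
A: 26·0 + 32·0 + 13·2 + 35·0 = 26
B: 26·2 + 32·1 + 13·3 + 35·3 = 228
D: 26·1 + 32·3 + 13·0 + 35·2 = 192
B has the highest Borda score (228).

B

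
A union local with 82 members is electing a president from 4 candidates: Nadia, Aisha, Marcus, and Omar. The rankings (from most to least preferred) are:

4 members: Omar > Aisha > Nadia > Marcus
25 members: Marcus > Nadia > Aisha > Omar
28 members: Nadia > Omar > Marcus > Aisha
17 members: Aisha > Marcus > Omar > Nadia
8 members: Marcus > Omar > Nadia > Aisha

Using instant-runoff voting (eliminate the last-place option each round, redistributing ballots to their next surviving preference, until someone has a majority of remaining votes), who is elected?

Round 1: Nadia 28, Aisha 17, Marcus 33, Omar 4. Eliminate Omar.
Round 2: Nadia 28, Aisha 21, Marcus 33. Eliminate Aisha.
Round 3: Nadia 32, Marcus 50. Marcus has a majority.

Marcus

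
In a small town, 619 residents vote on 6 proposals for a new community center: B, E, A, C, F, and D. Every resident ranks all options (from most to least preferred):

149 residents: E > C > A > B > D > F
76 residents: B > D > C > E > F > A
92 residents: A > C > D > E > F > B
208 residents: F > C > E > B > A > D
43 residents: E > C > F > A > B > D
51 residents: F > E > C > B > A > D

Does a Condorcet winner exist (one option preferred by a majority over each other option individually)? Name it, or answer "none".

C vs B: 543–76 for C.
C vs E: 376–243 for C.
C vs A: 527–92 for C.
C vs F: 360–259 for C.
C vs D: 543–76 for C.
C beats every other option head-to-head.

C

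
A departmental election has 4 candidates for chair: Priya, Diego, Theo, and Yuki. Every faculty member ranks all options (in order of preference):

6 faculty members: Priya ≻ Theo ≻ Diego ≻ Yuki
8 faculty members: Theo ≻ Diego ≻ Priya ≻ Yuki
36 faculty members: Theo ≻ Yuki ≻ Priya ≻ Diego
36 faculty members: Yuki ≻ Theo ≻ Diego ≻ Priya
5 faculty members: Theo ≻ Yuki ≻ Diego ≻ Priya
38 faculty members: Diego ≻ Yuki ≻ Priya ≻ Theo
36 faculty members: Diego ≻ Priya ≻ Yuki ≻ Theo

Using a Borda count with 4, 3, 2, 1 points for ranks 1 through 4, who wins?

Priya: 6·4 + 8·2 + 36·2 + 36·1 + 5·1 + 38·2 + 36·3 = 337
Diego: 6·2 + 8·3 + 36·1 + 36·2 + 5·2 + 38·4 + 36·4 = 450
Theo: 6·3 + 8·4 + 36·4 + 36·3 + 5·4 + 38·1 + 36·1 = 396
Yuki: 6·1 + 8·1 + 36·3 + 36·4 + 5·3 + 38·3 + 36·2 = 467
Yuki has the highest Borda score (467).

Yuki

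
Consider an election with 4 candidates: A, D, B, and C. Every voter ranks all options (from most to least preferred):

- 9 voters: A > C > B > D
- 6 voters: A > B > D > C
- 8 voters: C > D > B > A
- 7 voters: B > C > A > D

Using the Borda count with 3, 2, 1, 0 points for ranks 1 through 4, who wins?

C

A: 9·3 + 6·3 + 8·0 + 7·1 = 52
D: 9·0 + 6·1 + 8·2 + 7·0 = 22
B: 9·1 + 6·2 + 8·1 + 7·3 = 50
C: 9·2 + 6·0 + 8·3 + 7·2 = 56
C has the highest Borda score (56).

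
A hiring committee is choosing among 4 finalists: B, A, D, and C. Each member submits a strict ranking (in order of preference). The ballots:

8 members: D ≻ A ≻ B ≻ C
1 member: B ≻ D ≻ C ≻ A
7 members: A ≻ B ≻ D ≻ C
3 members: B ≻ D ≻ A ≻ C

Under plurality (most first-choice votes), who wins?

D

First-place votes: B 4, A 7, D 8, C 0.
D has the most first-place votes.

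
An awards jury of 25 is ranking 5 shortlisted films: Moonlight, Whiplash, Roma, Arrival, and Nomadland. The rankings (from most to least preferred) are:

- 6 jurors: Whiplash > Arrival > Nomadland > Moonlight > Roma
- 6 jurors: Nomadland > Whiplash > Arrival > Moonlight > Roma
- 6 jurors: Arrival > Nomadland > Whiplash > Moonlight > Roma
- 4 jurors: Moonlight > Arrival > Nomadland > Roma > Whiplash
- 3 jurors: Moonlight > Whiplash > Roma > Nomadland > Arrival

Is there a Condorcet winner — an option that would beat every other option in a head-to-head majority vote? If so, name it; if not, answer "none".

Checking pairwise contests:
Whiplash beats Moonlight 18–7.
Nomadland beats Whiplash 16–9.
Moonlight beats Roma 25–0.
Whiplash beats Arrival 15–10.
Arrival beats Nomadland 16–9.
Every option loses at least one head-to-head, so there is no Condorcet winner.

none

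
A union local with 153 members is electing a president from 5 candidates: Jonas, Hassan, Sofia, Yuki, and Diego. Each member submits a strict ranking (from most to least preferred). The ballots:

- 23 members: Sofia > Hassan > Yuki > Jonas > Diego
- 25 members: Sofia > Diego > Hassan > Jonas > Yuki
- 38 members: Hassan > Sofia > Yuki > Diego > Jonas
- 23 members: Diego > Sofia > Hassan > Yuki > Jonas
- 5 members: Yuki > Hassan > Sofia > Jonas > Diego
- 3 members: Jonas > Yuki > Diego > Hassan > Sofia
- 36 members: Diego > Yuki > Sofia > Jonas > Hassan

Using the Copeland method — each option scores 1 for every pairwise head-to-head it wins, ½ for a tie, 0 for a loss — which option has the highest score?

Jonas: loses to Hassan, Sofia, Yuki, and Diego → score 0.
Hassan: beats Jonas and Yuki; loses to Sofia and Diego → score 2.
Sofia: beats Jonas, Hassan, Yuki, and Diego → score 4.
Yuki: beats Jonas; loses to Hassan, Sofia, and Diego → score 1.
Diego: beats Jonas, Hassan, and Yuki; loses to Sofia → score 3.
Sofia has the best pairwise record.

Sofia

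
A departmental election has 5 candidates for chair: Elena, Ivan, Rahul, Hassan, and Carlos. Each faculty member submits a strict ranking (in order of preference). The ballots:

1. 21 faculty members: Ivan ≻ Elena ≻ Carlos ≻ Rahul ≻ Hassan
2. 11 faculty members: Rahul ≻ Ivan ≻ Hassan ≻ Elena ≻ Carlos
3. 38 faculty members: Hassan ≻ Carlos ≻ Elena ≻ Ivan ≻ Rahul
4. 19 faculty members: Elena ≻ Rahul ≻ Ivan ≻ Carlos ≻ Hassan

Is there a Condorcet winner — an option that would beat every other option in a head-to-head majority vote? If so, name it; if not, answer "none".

none

Checking pairwise contests:
Hassan beats Elena 49–40.
Elena beats Ivan 57–32.
Elena beats Rahul 78–11.
Ivan beats Hassan 51–38.
Elena beats Carlos 51–38.
Every option loses at least one head-to-head, so there is no Condorcet winner.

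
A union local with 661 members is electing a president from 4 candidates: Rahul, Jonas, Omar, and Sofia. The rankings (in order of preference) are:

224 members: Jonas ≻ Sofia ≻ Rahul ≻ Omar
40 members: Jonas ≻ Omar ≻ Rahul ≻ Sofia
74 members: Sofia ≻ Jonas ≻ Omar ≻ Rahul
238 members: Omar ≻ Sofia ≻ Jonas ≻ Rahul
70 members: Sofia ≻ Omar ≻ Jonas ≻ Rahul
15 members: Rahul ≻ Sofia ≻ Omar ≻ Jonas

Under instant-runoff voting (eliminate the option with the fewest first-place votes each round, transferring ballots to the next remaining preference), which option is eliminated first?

Round 1: Rahul 15, Jonas 264, Omar 238, Sofia 144. Eliminate Rahul.

Rahul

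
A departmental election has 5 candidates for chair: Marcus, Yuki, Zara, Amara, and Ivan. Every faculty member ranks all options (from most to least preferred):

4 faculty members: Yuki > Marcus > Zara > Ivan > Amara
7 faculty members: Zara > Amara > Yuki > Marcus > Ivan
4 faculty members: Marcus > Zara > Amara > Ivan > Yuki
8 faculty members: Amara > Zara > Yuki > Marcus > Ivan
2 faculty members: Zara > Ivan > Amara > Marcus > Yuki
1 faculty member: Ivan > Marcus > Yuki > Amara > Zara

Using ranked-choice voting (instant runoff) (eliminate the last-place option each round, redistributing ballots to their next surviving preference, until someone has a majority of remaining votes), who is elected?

Round 1: Marcus 4, Yuki 4, Zara 9, Amara 8, Ivan 1. Eliminate Ivan.
Round 2: Marcus 5, Yuki 4, Zara 9, Amara 8. Eliminate Yuki.
Round 3: Marcus 9, Zara 9, Amara 8. Eliminate Amara.
Round 4: Marcus 9, Zara 17. Zara has a majority.

Zara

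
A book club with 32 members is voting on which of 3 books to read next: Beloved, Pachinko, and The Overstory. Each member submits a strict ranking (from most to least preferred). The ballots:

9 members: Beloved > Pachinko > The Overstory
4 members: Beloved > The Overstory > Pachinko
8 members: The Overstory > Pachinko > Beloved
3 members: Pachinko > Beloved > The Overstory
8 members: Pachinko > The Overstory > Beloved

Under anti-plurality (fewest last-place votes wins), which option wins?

Last-place votes: Beloved 16, Pachinko 4, The Overstory 12.
Pachinko is ranked last by the fewest voters, so Pachinko wins.

Pachinko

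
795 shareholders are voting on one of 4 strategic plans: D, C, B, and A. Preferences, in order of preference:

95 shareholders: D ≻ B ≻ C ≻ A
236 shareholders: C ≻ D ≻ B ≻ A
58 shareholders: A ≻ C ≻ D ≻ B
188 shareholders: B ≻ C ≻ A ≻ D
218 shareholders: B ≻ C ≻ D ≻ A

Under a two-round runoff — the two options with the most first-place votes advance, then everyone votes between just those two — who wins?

B

Round 1 first-place votes: D 95, C 236, B 406, A 58.
B and C advance.
Runoff: B is preferred to C by 501 voters; C by 294.
B wins the runoff.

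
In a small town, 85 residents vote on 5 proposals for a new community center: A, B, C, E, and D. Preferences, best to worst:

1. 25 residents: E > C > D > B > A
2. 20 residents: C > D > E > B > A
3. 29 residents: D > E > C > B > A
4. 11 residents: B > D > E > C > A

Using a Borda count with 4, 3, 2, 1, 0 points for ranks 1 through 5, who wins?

D

A: 25·0 + 20·0 + 29·0 + 11·0 = 0
B: 25·1 + 20·1 + 29·1 + 11·4 = 118
C: 25·3 + 20·4 + 29·2 + 11·1 = 224
E: 25·4 + 20·2 + 29·3 + 11·2 = 249
D: 25·2 + 20·3 + 29·4 + 11·3 = 259
D has the highest Borda score (259).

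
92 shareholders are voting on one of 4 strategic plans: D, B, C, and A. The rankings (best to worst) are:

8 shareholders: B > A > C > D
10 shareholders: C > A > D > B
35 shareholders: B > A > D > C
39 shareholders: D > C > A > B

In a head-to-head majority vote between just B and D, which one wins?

D

Voters preferring B to D: 43; preferring D to B: 49.
D wins the head-to-head.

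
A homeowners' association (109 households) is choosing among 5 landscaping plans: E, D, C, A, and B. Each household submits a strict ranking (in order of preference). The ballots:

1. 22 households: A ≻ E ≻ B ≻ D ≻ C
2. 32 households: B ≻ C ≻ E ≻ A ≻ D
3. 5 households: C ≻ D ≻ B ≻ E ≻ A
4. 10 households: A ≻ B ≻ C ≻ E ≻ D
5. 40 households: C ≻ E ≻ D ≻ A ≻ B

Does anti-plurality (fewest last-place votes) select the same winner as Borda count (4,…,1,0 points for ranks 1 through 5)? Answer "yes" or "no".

Anti-plurality — last-place votes: E 0, D 42, C 22, A 5, B 40. Winner: E.
Borda — scores: E 265, D 117, C 296, A 200, B 212. Winner: C.
The two methods disagree.

no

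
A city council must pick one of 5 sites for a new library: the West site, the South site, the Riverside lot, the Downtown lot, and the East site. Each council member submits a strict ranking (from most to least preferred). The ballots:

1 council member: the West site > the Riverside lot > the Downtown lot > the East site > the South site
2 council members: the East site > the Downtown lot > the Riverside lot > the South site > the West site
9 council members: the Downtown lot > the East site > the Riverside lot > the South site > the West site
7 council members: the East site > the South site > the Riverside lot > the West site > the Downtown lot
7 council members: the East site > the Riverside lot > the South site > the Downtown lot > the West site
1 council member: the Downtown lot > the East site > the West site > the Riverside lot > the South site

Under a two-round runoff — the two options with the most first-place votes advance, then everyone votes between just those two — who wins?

the East site

Round 1 first-place votes: the West site 1, the South site 0, the Riverside lot 0, the Downtown lot 10, the East site 16.
the East site and the Downtown lot advance.
Runoff: the East site is preferred to the Downtown lot by 16 voters; the Downtown lot by 11.
the East site wins the runoff.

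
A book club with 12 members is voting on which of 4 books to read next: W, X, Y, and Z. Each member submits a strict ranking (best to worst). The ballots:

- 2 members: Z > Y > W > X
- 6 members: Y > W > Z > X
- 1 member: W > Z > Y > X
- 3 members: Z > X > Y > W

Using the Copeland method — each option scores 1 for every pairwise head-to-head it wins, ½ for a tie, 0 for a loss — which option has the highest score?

W: beats X and Z; loses to Y → score 2.
X: loses to W, Y, and Z → score 0.
Y: beats W and X; ties Z → score 2.5.
Z: beats X; ties Y; loses to W → score 1.5.
Y has the best pairwise record.

Y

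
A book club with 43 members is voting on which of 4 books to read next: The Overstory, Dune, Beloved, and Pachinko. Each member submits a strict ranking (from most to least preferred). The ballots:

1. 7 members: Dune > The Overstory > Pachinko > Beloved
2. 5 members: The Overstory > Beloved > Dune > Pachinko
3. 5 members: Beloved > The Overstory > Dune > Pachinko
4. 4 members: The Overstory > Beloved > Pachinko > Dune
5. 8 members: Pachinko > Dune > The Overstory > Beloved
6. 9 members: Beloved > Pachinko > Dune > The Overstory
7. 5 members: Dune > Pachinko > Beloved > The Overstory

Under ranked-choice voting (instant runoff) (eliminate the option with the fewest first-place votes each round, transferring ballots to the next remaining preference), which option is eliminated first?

Pachinko

Round 1: The Overstory 9, Dune 12, Beloved 14, Pachinko 8. Eliminate Pachinko.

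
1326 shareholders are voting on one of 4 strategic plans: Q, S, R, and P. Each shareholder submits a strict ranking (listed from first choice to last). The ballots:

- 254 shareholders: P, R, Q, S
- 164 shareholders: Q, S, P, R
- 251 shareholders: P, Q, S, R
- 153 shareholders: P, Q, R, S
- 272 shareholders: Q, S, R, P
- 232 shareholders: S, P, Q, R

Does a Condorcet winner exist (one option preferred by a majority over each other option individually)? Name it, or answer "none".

none

Checking pairwise contests:
P beats Q 890–436.
Q beats S 1094–232.
Q beats R 1072–254.
S beats P 668–658.
Every option loses at least one head-to-head, so there is no Condorcet winner.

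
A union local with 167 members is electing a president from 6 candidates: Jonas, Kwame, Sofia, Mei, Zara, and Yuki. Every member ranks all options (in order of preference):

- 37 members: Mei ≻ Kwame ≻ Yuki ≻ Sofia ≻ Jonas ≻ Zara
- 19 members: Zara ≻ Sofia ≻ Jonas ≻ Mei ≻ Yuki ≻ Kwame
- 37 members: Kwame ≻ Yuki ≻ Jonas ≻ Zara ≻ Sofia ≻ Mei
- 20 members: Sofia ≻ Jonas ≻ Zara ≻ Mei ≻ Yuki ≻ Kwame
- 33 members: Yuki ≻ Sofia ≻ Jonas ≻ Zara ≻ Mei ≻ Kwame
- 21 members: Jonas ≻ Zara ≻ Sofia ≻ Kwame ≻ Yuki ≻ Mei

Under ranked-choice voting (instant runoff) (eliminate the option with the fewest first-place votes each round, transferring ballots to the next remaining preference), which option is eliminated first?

Zara

Round 1: Jonas 21, Kwame 37, Sofia 20, Mei 37, Zara 19, Yuki 33. Eliminate Zara.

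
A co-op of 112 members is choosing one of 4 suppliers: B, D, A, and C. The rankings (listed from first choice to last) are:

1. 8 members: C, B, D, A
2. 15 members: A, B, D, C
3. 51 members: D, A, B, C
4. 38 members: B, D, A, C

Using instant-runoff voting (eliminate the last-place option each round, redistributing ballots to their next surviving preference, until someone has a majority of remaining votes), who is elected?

B

Round 1: B 38, D 51, A 15, C 8. Eliminate C.
Round 2: B 46, D 51, A 15. Eliminate A.
Round 3: B 61, D 51. B has a majority.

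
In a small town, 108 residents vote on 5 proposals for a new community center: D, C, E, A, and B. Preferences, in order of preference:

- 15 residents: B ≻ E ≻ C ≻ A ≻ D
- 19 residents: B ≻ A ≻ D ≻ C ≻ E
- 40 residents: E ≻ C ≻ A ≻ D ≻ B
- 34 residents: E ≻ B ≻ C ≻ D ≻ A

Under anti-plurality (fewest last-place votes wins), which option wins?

Last-place votes: D 15, C 0, E 19, A 34, B 40.
C is ranked last by the fewest voters, so C wins.

C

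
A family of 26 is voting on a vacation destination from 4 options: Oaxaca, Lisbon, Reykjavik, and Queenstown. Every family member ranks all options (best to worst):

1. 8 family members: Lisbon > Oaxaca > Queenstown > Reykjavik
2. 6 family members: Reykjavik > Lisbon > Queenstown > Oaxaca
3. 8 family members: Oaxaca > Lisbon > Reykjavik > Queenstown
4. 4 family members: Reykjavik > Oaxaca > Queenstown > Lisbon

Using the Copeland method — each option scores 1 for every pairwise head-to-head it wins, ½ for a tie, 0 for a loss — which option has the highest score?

Oaxaca: beats Reykjavik and Queenstown; loses to Lisbon → score 2.
Lisbon: beats Oaxaca, Reykjavik, and Queenstown → score 3.
Reykjavik: beats Queenstown; loses to Oaxaca and Lisbon → score 1.
Queenstown: loses to Oaxaca, Lisbon, and Reykjavik → score 0.
Lisbon has the best pairwise record.

Lisbon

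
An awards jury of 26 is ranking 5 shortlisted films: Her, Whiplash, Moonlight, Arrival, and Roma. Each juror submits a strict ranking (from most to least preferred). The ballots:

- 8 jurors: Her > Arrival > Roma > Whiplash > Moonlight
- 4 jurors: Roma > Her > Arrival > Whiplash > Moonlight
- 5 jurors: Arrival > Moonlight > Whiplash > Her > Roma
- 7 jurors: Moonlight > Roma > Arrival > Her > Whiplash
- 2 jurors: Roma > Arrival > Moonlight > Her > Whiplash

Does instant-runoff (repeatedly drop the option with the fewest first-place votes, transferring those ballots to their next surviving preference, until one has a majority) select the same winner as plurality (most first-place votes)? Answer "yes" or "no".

no

Instant-runoff — R1 Her 8, Whiplash 0, Moonlight 7, Arrival 5, Roma 6 (Whiplash out); R2 Her 8, Moonlight 7, Arrival 5, Roma 6 (Arrival out); R3 Her 8, Moonlight 12, Roma 6 (Roma out); R4 Her 12, Moonlight 14 (Moonlight winner). Winner: Moonlight.
Plurality — first-place votes: Her 8, Whiplash 0, Moonlight 7, Arrival 5, Roma 6. Winner: Her.
The two methods disagree.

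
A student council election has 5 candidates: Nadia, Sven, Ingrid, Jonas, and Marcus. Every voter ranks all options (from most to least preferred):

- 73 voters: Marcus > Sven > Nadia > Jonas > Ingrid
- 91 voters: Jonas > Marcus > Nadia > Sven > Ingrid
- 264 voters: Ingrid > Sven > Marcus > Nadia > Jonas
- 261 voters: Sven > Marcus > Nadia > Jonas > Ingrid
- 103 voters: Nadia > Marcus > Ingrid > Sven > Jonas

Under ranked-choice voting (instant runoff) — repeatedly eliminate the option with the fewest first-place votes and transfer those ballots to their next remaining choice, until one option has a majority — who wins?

Round 1: Nadia 103, Sven 261, Ingrid 264, Jonas 91, Marcus 73. Eliminate Marcus.
Round 2: Nadia 103, Sven 334, Ingrid 264, Jonas 91. Eliminate Jonas.
Round 3: Nadia 194, Sven 334, Ingrid 264. Eliminate Nadia.
Round 4: Sven 425, Ingrid 367. Sven has a majority.

Sven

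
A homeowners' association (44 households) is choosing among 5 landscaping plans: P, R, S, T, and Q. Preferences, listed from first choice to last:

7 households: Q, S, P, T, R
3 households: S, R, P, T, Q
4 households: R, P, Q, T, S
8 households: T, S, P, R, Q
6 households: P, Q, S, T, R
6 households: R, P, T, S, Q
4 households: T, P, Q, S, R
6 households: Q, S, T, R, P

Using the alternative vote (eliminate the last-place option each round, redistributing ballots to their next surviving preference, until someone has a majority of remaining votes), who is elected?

Q

Round 1: P 6, R 10, S 3, T 12, Q 13. Eliminate S.
Round 2: P 6, R 13, T 12, Q 13. Eliminate P.
Round 3: R 13, T 12, Q 19. Eliminate T.
Round 4: R 21, Q 23. Q has a majority.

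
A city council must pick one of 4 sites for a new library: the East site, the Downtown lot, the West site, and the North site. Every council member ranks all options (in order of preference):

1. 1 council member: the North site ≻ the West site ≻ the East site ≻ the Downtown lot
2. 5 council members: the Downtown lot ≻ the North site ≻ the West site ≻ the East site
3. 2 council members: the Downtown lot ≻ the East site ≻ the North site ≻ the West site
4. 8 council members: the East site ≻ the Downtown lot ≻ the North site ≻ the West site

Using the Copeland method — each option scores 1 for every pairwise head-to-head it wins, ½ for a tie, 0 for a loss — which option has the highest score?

the East site

the East site: beats the Downtown lot, the West site, and the North site → score 3.
the Downtown lot: beats the West site and the North site; loses to the East site → score 2.
the West site: loses to the East site, the Downtown lot, and the North site → score 0.
the North site: beats the West site; loses to the East site and the Downtown lot → score 1.
the East site has the best pairwise record.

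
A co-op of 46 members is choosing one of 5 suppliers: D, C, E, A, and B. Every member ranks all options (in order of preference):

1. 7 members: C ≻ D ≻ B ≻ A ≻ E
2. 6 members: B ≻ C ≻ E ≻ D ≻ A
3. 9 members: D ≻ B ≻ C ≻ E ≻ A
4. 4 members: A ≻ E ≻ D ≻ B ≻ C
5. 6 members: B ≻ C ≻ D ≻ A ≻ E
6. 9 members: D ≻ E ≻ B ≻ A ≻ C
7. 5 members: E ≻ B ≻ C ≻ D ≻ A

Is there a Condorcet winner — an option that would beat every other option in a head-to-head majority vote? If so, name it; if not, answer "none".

none

Checking pairwise contests:
C beats D 24–22.
B beats C 39–7.
D beats E 31–15.
D beats A 42–4.
D beats B 29–17.
Every option loses at least one head-to-head, so there is no Condorcet winner.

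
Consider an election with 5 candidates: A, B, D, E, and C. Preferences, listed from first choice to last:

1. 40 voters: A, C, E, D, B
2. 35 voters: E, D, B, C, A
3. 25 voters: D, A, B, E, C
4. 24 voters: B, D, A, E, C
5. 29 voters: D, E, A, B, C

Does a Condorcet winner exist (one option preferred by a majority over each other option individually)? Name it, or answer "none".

D vs A: 113–40 for D.
D vs B: 129–24 for D.
D vs E: 78–75 for D.
D vs C: 113–40 for D.
D beats every other option head-to-head.

D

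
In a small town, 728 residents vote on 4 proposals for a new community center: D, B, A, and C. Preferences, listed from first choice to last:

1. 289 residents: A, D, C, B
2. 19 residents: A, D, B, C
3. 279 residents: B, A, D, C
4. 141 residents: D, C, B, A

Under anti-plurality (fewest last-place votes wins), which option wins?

D

Last-place votes: D 0, B 289, A 141, C 298.
D is ranked last by the fewest voters, so D wins.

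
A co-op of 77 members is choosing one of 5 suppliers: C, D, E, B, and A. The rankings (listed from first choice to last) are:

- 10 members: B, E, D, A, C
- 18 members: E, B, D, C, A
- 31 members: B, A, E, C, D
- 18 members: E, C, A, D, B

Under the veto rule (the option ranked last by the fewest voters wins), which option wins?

Last-place votes: C 10, D 31, E 0, B 18, A 18.
E is ranked last by the fewest voters, so E wins.

E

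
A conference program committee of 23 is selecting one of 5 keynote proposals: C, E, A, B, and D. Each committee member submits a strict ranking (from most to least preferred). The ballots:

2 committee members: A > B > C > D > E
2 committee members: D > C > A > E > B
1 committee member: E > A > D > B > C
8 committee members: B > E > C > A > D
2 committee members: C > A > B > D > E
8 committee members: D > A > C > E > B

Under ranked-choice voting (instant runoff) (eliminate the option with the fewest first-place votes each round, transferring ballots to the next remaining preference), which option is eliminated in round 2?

Round 1: C 2, E 1, A 2, B 8, D 10. Eliminate E.
Round 2: C 2, A 3, B 8, D 10. Eliminate C.

C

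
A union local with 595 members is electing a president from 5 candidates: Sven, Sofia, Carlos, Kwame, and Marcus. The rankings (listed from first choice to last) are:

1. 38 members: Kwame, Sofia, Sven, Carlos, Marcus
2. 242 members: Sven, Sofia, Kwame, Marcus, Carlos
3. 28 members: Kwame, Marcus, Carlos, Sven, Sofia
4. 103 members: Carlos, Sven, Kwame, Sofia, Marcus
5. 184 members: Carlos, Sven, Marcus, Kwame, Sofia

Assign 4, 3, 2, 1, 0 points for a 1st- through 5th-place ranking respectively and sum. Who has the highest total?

Sven

Sven: 38·2 + 242·4 + 28·1 + 103·3 + 184·3 = 1933
Sofia: 38·3 + 242·3 + 28·0 + 103·1 + 184·0 = 943
Carlos: 38·1 + 242·0 + 28·2 + 103·4 + 184·4 = 1242
Kwame: 38·4 + 242·2 + 28·4 + 103·2 + 184·1 = 1138
Marcus: 38·0 + 242·1 + 28·3 + 103·0 + 184·2 = 694
Sven has the highest Borda score (1933).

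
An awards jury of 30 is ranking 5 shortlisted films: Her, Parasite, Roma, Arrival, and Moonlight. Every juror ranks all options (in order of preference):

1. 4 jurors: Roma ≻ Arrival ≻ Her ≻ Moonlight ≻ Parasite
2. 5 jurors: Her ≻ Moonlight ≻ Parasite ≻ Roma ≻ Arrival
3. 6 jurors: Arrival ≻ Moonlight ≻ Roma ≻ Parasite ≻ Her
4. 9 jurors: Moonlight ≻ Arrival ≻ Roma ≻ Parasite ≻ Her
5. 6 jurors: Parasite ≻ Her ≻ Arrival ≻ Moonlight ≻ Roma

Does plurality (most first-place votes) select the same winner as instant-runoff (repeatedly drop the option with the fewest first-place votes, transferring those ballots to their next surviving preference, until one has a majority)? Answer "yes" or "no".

no

Plurality — first-place votes: Her 5, Parasite 6, Roma 4, Arrival 6, Moonlight 9. Winner: Moonlight.
Instant-runoff — R1 Her 5, Parasite 6, Roma 4, Arrival 6, Moonlight 9 (Roma out); R2 Her 5, Parasite 6, Arrival 10, Moonlight 9 (Her out); R3 Parasite 6, Arrival 10, Moonlight 14 (Parasite out); R4 Arrival 16, Moonlight 14 (Arrival winner). Winner: Arrival.
The two methods disagree.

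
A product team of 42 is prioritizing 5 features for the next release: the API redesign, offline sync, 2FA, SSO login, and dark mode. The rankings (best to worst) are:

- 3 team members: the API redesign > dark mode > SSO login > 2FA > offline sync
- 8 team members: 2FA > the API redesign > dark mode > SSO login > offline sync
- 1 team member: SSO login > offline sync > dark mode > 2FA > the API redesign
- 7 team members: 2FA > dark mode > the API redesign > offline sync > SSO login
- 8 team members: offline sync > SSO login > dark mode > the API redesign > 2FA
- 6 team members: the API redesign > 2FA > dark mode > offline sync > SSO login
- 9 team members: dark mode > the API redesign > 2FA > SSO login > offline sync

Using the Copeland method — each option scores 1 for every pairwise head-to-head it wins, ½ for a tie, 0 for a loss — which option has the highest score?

dark mode

the API redesign: beats offline sync, 2FA, and SSO login; loses to dark mode → score 3.
offline sync: ties SSO login; loses to the API redesign, 2FA, and dark mode → score 0.5.
2FA: beats offline sync and SSO login; ties dark mode; loses to the API redesign → score 2.5.
SSO login: ties offline sync; loses to the API redesign, 2FA, and dark mode → score 0.5.
dark mode: beats the API redesign, offline sync, and SSO login; ties 2FA → score 3.5.
dark mode has the best pairwise record.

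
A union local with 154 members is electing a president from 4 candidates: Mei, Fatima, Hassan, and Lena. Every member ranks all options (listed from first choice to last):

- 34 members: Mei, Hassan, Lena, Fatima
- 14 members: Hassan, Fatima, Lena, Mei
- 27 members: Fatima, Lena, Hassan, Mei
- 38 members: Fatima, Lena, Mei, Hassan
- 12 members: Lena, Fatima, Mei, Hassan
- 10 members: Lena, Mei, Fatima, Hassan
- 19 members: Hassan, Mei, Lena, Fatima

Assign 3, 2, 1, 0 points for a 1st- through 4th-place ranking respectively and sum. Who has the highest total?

Mei: 34·3 + 14·0 + 27·0 + 38·1 + 12·1 + 10·2 + 19·2 = 210
Fatima: 34·0 + 14·2 + 27·3 + 38·3 + 12·2 + 10·1 + 19·0 = 257
Hassan: 34·2 + 14·3 + 27·1 + 38·0 + 12·0 + 10·0 + 19·3 = 194
Lena: 34·1 + 14·1 + 27·2 + 38·2 + 12·3 + 10·3 + 19·1 = 263
Lena has the highest Borda score (263).

Lena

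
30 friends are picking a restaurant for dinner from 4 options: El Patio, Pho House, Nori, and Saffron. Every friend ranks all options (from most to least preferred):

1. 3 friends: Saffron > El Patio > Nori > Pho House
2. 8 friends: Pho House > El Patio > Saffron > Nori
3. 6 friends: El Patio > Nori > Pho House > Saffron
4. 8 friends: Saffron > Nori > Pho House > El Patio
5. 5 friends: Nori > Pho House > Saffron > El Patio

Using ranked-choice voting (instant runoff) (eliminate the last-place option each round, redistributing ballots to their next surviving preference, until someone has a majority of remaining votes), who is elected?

Pho House

Round 1: El Patio 6, Pho House 8, Nori 5, Saffron 11. Eliminate Nori.
Round 2: El Patio 6, Pho House 13, Saffron 11. Eliminate El Patio.
Round 3: Pho House 19, Saffron 11. Pho House has a majority.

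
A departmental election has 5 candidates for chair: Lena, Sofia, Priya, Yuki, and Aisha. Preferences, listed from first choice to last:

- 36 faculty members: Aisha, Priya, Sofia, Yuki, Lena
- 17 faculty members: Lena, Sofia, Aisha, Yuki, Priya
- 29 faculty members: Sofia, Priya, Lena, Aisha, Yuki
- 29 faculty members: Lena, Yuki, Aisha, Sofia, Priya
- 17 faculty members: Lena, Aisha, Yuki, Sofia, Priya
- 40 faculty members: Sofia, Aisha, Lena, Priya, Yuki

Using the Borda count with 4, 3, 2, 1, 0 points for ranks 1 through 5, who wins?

Sofia

Lena: 36·0 + 17·4 + 29·2 + 29·4 + 17·4 + 40·2 = 390
Sofia: 36·2 + 17·3 + 29·4 + 29·1 + 17·1 + 40·4 = 445
Priya: 36·3 + 17·0 + 29·3 + 29·0 + 17·0 + 40·1 = 235
Yuki: 36·1 + 17·1 + 29·0 + 29·3 + 17·2 + 40·0 = 174
Aisha: 36·4 + 17·2 + 29·1 + 29·2 + 17·3 + 40·3 = 436
Sofia has the highest Borda score (445).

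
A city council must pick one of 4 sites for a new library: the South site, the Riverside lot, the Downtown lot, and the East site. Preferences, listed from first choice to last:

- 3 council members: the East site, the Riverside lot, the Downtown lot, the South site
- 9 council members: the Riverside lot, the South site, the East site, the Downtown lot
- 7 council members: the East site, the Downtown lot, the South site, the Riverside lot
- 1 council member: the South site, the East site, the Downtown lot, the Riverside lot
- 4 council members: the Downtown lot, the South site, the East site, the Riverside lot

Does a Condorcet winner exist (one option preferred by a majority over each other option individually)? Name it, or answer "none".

none

Checking pairwise contests:
the Downtown lot beats the South site 14–10.
the East site beats the Riverside lot 15–9.
the East site beats the Downtown lot 20–4.
the South site beats the East site 14–10.
Every option loses at least one head-to-head, so there is no Condorcet winner.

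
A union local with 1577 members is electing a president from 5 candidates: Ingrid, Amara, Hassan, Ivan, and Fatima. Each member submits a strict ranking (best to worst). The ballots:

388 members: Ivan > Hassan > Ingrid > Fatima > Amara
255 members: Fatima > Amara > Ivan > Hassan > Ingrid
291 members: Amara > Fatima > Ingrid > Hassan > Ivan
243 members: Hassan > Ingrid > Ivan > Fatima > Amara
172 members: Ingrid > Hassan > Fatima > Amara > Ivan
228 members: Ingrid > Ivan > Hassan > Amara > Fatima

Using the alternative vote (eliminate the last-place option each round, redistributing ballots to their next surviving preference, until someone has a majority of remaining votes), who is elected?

Round 1: Ingrid 400, Amara 291, Hassan 243, Ivan 388, Fatima 255. Eliminate Hassan.
Round 2: Ingrid 643, Amara 291, Ivan 388, Fatima 255. Eliminate Fatima.
Round 3: Ingrid 643, Amara 546, Ivan 388. Eliminate Ivan.
Round 4: Ingrid 1031, Amara 546. Ingrid has a majority.

Ingrid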